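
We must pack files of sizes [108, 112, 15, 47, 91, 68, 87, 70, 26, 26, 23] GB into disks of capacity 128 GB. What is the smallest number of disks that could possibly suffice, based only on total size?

Total size = 108 + 112 + 15 + 47 + 91 + 68 + 87 + 70 + 26 + 26 + 23 = 673 GB.
⌈673 / 128⌉ = 6.

6 disks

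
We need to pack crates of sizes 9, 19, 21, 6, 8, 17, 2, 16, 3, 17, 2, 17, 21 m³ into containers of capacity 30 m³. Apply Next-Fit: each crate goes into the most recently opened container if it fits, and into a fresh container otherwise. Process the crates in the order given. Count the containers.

container 1: place 9 m³, 21 m³ left
container 1: place 19 m³, 2 m³ left
container 2: place 21 m³, 9 m³ left
container 2: place 6 m³, 3 m³ left
container 3: place 8 m³, 22 m³ left
container 3: place 17 m³, 5 m³ left
container 3: place 2 m³, 3 m³ left
container 4: place 16 m³, 14 m³ left
container 4: place 3 m³, 11 m³ left
container 5: place 17 m³, 13 m³ left
container 5: place 2 m³, 11 m³ left
container 6: place 17 m³, 13 m³ left
container 7: place 21 m³, 9 m³ left

7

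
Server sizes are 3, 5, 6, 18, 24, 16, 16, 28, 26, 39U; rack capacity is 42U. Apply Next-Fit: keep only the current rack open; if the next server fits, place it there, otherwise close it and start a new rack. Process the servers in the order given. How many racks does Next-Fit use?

6 racks

Put 3U in rack 1; 39U remain.
Put 5U in rack 1; 34U remain.
Put 6U in rack 1; 28U remain.
Put 18U in rack 1; 10U remain.
Put 24U in rack 2; 18U remain.
Put 16U in rack 2; 2U remain.
Put 16U in rack 3; 26U remain.
Put 28U in rack 4; 14U remain.
Put 26U in rack 5; 16U remain.
Put 39U in rack 6; 3U remain.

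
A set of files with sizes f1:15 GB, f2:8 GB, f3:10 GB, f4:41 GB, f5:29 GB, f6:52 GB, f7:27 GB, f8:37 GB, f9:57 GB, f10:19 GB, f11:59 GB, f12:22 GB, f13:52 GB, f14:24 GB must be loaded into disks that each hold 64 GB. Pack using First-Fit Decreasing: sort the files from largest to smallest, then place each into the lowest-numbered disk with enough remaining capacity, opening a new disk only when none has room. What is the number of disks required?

Sorted descending: 59, 57, 52, 52, 41, 37, 29, 27, 24, 22, 19, 15, 10, 8.
59 GB → disk 1 (remaining 5 GB)
57 GB → disk 2 (remaining 7 GB)
52 GB → disk 3 (remaining 12 GB)
52 GB → disk 4 (remaining 12 GB)
41 GB → disk 5 (remaining 23 GB)
37 GB → disk 6 (remaining 27 GB)
29 GB → disk 7 (remaining 35 GB)
27 GB → disk 6 (remaining 0 GB)
24 GB → disk 7 (remaining 11 GB)
22 GB → disk 5 (remaining 1 GB)
19 GB → disk 8 (remaining 45 GB)
15 GB → disk 8 (remaining 30 GB)
10 GB → disk 3 (remaining 2 GB)
8 GB → disk 4 (remaining 4 GB)

8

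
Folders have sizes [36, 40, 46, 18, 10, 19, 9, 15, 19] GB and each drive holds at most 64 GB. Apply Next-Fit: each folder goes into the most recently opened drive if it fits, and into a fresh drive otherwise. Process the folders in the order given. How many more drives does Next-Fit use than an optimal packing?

Next-Fit: [36] [40] [46,18] [10,19,9,15] [19] → 5 drives.
Total size 212 GB; any packing needs at least ⌈212/64⌉ = 4 drives.
An optimal packing achieves that bound: [46,18] [40,19] [36,19,9] [15,10] → 4 drives.
Excess: 5 − 4 = 1.

1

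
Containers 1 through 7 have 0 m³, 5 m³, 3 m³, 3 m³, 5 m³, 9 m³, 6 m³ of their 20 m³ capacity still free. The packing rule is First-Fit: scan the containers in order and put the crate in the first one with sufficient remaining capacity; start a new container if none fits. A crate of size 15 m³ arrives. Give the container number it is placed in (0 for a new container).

No container has ≥ 15 m³ free, so a new container is opened.

0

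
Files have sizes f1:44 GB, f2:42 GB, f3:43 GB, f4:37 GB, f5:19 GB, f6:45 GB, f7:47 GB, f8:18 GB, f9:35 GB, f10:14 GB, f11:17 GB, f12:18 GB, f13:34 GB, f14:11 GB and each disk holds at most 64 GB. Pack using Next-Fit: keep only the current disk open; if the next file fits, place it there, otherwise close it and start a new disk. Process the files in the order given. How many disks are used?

9 disks

disk 1: place f1 (44 GB), 20 GB left
disk 2: place f2 (42 GB), 22 GB left
disk 3: place f3 (43 GB), 21 GB left
disk 4: place f4 (37 GB), 27 GB left
disk 4: place f5 (19 GB), 8 GB left
disk 5: place f6 (45 GB), 19 GB left
disk 6: place f7 (47 GB), 17 GB left
disk 7: place f8 (18 GB), 46 GB left
disk 7: place f9 (35 GB), 11 GB left
disk 8: place f10 (14 GB), 50 GB left
disk 8: place f11 (17 GB), 33 GB left
disk 8: place f12 (18 GB), 15 GB left
disk 9: place f13 (34 GB), 30 GB left
disk 9: place f14 (11 GB), 19 GB left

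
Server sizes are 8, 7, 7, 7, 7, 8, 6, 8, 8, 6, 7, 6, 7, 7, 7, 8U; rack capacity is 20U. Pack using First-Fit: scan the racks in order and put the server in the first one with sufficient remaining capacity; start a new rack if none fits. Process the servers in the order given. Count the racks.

rack 1: place 8U, 12U left
rack 1: place 7U, 5U left
rack 2: place 7U, 13U left
rack 2: place 7U, 6U left
rack 3: place 7U, 13U left
rack 3: place 8U, 5U left
rack 2: place 6U, 0U left
rack 4: place 8U, 12U left
rack 4: place 8U, 4U left
rack 5: place 6U, 14U left
rack 5: place 7U, 7U left
rack 5: place 6U, 1U left
rack 6: place 7U, 13U left
rack 6: place 7U, 6U left
rack 7: place 7U, 13U left
rack 7: place 8U, 5U left

7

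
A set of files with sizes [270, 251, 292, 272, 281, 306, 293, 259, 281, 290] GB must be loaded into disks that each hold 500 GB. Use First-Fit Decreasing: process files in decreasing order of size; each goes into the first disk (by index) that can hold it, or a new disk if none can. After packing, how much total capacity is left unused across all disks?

2205

Sorted descending: 306, 293, 292, 290, 281, 281, 272, 270, 259, 251.
306 GB → disk 1 (remaining 194 GB)
293 GB → disk 2 (remaining 207 GB)
292 GB → disk 3 (remaining 208 GB)
290 GB → disk 4 (remaining 210 GB)
281 GB → disk 5 (remaining 219 GB)
281 GB → disk 6 (remaining 219 GB)
272 GB → disk 7 (remaining 228 GB)
270 GB → disk 8 (remaining 230 GB)
259 GB → disk 9 (remaining 241 GB)
251 GB → disk 10 (remaining 249 GB)
10 disks × 500 GB = 5000 GB; used 2795 GB; unused 2205 GB.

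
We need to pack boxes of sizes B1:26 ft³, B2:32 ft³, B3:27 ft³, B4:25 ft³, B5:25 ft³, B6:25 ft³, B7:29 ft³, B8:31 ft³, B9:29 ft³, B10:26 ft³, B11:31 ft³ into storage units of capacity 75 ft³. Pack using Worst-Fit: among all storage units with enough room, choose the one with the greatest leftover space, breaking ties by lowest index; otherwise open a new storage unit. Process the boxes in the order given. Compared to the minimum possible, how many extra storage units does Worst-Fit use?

1

Worst-Fit: [26,32] [27,25] [25,25] [29,31] [29,26] [31] → 6 storage units.
Total size 306 ft³; any packing needs at least ⌈306/75⌉ = 5 storage units.
An optimal packing achieves that bound: [32,31] [31,29] [29,27] [26,26] [25,25,25] → 5 storage units.
Excess: 6 − 5 = 1.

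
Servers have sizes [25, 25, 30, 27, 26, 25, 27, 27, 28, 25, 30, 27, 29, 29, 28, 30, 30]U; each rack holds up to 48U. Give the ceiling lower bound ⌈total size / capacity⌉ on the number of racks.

Total size = 25 + 25 + 30 + 27 + 26 + 25 + 27 + 27 + 28 + 25 + 30 + 27 + 29 + 29 + 28 + 30 + 30 = 468U.
⌈468 / 48⌉ = 10.

10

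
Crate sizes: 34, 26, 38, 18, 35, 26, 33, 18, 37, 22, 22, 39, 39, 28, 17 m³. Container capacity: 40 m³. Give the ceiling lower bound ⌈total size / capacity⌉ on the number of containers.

11 containers

Total size = 34 + 26 + 38 + 18 + 35 + 26 + 33 + 18 + 37 + 22 + 22 + 39 + 39 + 28 + 17 = 432 m³.
⌈432 / 40⌉ = 11.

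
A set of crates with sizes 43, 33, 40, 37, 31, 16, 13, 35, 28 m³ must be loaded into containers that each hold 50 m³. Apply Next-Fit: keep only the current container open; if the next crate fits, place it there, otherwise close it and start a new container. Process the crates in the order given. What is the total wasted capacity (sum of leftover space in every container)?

Put 43 m³ in container 1; 7 m³ remain.
Put 33 m³ in container 2; 17 m³ remain.
Put 40 m³ in container 3; 10 m³ remain.
Put 37 m³ in container 4; 13 m³ remain.
Put 31 m³ in container 5; 19 m³ remain.
Put 16 m³ in container 5; 3 m³ remain.
Put 13 m³ in container 6; 37 m³ remain.
Put 35 m³ in container 6; 2 m³ remain.
Put 28 m³ in container 7; 22 m³ remain.
7 containers × 50 m³ = 350 m³; used 276 m³; unused 74 m³.

74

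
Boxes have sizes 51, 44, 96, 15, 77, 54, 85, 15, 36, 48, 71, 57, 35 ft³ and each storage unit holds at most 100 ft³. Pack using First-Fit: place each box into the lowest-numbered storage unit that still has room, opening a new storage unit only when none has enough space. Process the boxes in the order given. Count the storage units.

8

51 ft³ → storage unit 1 (remaining 49 ft³)
44 ft³ → storage unit 1 (remaining 5 ft³)
96 ft³ → storage unit 2 (remaining 4 ft³)
15 ft³ → storage unit 3 (remaining 85 ft³)
77 ft³ → storage unit 3 (remaining 8 ft³)
54 ft³ → storage unit 4 (remaining 46 ft³)
85 ft³ → storage unit 5 (remaining 15 ft³)
15 ft³ → storage unit 4 (remaining 31 ft³)
36 ft³ → storage unit 6 (remaining 64 ft³)
48 ft³ → storage unit 6 (remaining 16 ft³)
71 ft³ → storage unit 7 (remaining 29 ft³)
57 ft³ → storage unit 8 (remaining 43 ft³)
35 ft³ → storage unit 8 (remaining 8 ft³)
Final storage units: [51,44] [96] [15,77] [54,15] [85] [36,48] [71] [57,35].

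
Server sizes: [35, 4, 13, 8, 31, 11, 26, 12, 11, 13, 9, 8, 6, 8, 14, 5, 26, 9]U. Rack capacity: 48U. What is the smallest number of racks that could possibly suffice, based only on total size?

Total size = 35 + 4 + 13 + 8 + 31 + 11 + 26 + 12 + 11 + 13 + 9 + 8 + 6 + 8 + 14 + 5 + 26 + 9 = 249U.
⌈249 / 48⌉ = 6.

6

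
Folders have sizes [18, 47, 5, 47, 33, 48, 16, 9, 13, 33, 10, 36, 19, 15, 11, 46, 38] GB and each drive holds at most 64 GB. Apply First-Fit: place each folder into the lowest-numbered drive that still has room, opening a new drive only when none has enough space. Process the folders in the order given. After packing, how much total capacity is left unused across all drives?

68

18 GB → drive 1 (remaining 46 GB)
47 GB → drive 2 (remaining 17 GB)
5 GB → drive 1 (remaining 41 GB)
47 GB → drive 3 (remaining 17 GB)
33 GB → drive 1 (remaining 8 GB)
48 GB → drive 4 (remaining 16 GB)
16 GB → drive 2 (remaining 1 GB)
9 GB → drive 3 (remaining 8 GB)
13 GB → drive 4 (remaining 3 GB)
33 GB → drive 5 (remaining 31 GB)
10 GB → drive 5 (remaining 21 GB)
36 GB → drive 6 (remaining 28 GB)
19 GB → drive 5 (remaining 2 GB)
15 GB → drive 6 (remaining 13 GB)
11 GB → drive 6 (remaining 2 GB)
46 GB → drive 7 (remaining 18 GB)
38 GB → drive 8 (remaining 26 GB)
8 drives × 64 GB = 512 GB; used 444 GB; unused 68 GB.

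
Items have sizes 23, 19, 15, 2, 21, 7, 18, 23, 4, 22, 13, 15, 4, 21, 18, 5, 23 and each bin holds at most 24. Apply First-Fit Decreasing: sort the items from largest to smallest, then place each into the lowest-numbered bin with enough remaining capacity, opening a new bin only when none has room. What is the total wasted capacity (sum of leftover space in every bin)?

35

Sorted descending: 23, 23, 23, 22, 21, 21, 19, 18, 18, 15, 15, 13, 7, 5, 4, 4, 2.
bin 1: place 23, 1 left
bin 2: place 23, 1 left
bin 3: place 23, 1 left
bin 4: place 22, 2 left
bin 5: place 21, 3 left
bin 6: place 21, 3 left
bin 7: place 19, 5 left
bin 8: place 18, 6 left
bin 9: place 18, 6 left
bin 10: place 15, 9 left
bin 11: place 15, 9 left
bin 12: place 13, 11 left
bin 10: place 7, 2 left
bin 7: place 5, 0 left
bin 8: place 4, 2 left
bin 9: place 4, 2 left
bin 4: place 2, 0 left
12 bins × 24 = 288; used 253; unused 35.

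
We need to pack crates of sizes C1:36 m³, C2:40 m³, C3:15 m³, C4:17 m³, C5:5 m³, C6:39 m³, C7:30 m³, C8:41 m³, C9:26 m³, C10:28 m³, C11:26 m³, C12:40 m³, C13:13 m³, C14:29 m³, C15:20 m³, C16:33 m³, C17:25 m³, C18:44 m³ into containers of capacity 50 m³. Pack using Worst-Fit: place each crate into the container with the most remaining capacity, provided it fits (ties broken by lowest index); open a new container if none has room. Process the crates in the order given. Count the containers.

14

C1 (36 m³) → container 1 (remaining 14 m³)
C2 (40 m³) → container 2 (remaining 10 m³)
C3 (15 m³) → container 3 (remaining 35 m³)
C4 (17 m³) → container 3 (remaining 18 m³)
C5 (5 m³) → container 3 (remaining 13 m³)
C6 (39 m³) → container 4 (remaining 11 m³)
C7 (30 m³) → container 5 (remaining 20 m³)
C8 (41 m³) → container 6 (remaining 9 m³)
C9 (26 m³) → container 7 (remaining 24 m³)
C10 (28 m³) → container 8 (remaining 22 m³)
C11 (26 m³) → container 9 (remaining 24 m³)
C12 (40 m³) → container 10 (remaining 10 m³)
C13 (13 m³) → container 7 (remaining 11 m³)
C14 (29 m³) → container 11 (remaining 21 m³)
C15 (20 m³) → container 9 (remaining 4 m³)
C16 (33 m³) → container 12 (remaining 17 m³)
C17 (25 m³) → container 13 (remaining 25 m³)
C18 (44 m³) → container 14 (remaining 6 m³)
Final containers: [36] [40] [15,17,5] [39] [30] [41] [26,13] [28] [26,20] [40] [29] [33] [25] [44].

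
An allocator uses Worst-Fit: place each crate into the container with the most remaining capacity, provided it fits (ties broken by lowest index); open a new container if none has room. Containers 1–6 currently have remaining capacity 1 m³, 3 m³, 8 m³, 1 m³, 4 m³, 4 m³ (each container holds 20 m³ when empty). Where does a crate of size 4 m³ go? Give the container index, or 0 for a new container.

Containers with room: container 3 (8 m³), container 5 (4 m³), container 6 (4 m³).
Most room is container 3 with 8 m³ free.

3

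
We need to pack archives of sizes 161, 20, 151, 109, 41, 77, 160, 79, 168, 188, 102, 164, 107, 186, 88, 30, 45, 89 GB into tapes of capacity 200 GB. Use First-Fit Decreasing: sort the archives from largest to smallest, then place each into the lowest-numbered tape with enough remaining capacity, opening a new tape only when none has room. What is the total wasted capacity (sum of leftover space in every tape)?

235

Sorted descending: 188, 186, 168, 164, 161, 160, 151, 109, 107, 102, 89, 88, 79, 77, 45, 41, 30, 20.
188 GB → tape 1 (remaining 12 GB)
186 GB → tape 2 (remaining 14 GB)
168 GB → tape 3 (remaining 32 GB)
164 GB → tape 4 (remaining 36 GB)
161 GB → tape 5 (remaining 39 GB)
160 GB → tape 6 (remaining 40 GB)
151 GB → tape 7 (remaining 49 GB)
109 GB → tape 8 (remaining 91 GB)
107 GB → tape 9 (remaining 93 GB)
102 GB → tape 10 (remaining 98 GB)
89 GB → tape 8 (remaining 2 GB)
88 GB → tape 9 (remaining 5 GB)
79 GB → tape 10 (remaining 19 GB)
77 GB → tape 11 (remaining 123 GB)
45 GB → tape 7 (remaining 4 GB)
41 GB → tape 11 (remaining 82 GB)
30 GB → tape 3 (remaining 2 GB)
20 GB → tape 4 (remaining 16 GB)
11 tapes × 200 GB = 2200 GB; used 1965 GB; unused 235 GB.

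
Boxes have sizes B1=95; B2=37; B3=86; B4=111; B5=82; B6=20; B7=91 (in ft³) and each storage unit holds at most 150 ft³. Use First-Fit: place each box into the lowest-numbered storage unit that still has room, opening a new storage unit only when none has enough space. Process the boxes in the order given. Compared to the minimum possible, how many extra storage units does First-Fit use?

First-Fit: [95,37] [86,20] [111] [82] [91] → 5 storage units.
5 boxes exceed 75 ft³ (half the capacity), and no two of those can share a storage unit, so at least 5 storage units are needed.
So 5 is already optimal.

0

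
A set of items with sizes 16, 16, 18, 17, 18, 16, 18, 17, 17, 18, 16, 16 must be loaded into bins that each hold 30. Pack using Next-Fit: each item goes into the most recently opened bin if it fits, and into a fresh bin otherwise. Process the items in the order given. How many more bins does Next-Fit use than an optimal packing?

Next-Fit: [16] [16] [18] [17] [18] [16] [18] [17] [17] [18] [16] [16] → 12 bins.
12 items exceed 15 (half the capacity), and no two of those can share a bin, so at least 12 bins are needed.
So 12 is already optimal.

0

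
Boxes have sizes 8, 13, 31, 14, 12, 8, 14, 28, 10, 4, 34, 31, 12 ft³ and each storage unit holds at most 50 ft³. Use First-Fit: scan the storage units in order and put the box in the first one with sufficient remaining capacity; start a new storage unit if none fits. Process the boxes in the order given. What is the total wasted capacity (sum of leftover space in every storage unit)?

31

Put 8 ft³ in storage unit 1; 42 ft³ remain.
Put 13 ft³ in storage unit 1; 29 ft³ remain.
Put 31 ft³ in storage unit 2; 19 ft³ remain.
Put 14 ft³ in storage unit 1; 15 ft³ remain.
Put 12 ft³ in storage unit 1; 3 ft³ remain.
Put 8 ft³ in storage unit 2; 11 ft³ remain.
Put 14 ft³ in storage unit 3; 36 ft³ remain.
Put 28 ft³ in storage unit 3; 8 ft³ remain.
Put 10 ft³ in storage unit 2; 1 ft³ remain.
Put 4 ft³ in storage unit 3; 4 ft³ remain.
Put 34 ft³ in storage unit 4; 16 ft³ remain.
Put 31 ft³ in storage unit 5; 19 ft³ remain.
Put 12 ft³ in storage unit 4; 4 ft³ remain.
5 storage units × 50 ft³ = 250 ft³; used 219 ft³; unused 31 ft³.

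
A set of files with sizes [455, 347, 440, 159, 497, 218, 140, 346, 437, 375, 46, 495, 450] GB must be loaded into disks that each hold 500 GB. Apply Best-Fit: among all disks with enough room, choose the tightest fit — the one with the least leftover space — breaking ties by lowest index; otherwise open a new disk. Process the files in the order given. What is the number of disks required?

disk 1: place 455 GB, 45 GB left
disk 2: place 347 GB, 153 GB left
disk 3: place 440 GB, 60 GB left
disk 4: place 159 GB, 341 GB left
disk 5: place 497 GB, 3 GB left
disk 4: place 218 GB, 123 GB left
disk 2: place 140 GB, 13 GB left
disk 6: place 346 GB, 154 GB left
disk 7: place 437 GB, 63 GB left
disk 8: place 375 GB, 125 GB left
disk 3: place 46 GB, 14 GB left
disk 9: place 495 GB, 5 GB left
disk 10: place 450 GB, 50 GB left
Final disks: [455] [347,140] [440,46] [159,218] [497] [346] [437] [375] [495] [450].

10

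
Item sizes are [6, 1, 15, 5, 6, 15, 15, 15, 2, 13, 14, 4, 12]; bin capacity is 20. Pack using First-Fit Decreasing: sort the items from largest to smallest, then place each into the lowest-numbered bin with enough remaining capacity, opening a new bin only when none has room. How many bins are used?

Sorted descending: 15, 15, 15, 15, 14, 13, 12, 6, 6, 5, 4, 2, 1.
15 → bin 1 (remaining 5)
15 → bin 2 (remaining 5)
15 → bin 3 (remaining 5)
15 → bin 4 (remaining 5)
14 → bin 5 (remaining 6)
13 → bin 6 (remaining 7)
12 → bin 7 (remaining 8)
6 → bin 5 (remaining 0)
6 → bin 6 (remaining 1)
5 → bin 1 (remaining 0)
4 → bin 2 (remaining 1)
2 → bin 3 (remaining 3)
1 → bin 2 (remaining 0)

7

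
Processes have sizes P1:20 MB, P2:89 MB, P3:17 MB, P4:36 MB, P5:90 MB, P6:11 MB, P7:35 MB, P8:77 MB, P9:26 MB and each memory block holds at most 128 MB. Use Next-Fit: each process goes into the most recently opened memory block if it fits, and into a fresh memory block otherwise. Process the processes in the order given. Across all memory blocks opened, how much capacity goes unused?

Put P1 (20 MB) in memory block 1; 108 MB remain.
Put P2 (89 MB) in memory block 1; 19 MB remain.
Put P3 (17 MB) in memory block 1; 2 MB remain.
Put P4 (36 MB) in memory block 2; 92 MB remain.
Put P5 (90 MB) in memory block 2; 2 MB remain.
Put P6 (11 MB) in memory block 3; 117 MB remain.
Put P7 (35 MB) in memory block 3; 82 MB remain.
Put P8 (77 MB) in memory block 3; 5 MB remain.
Put P9 (26 MB) in memory block 4; 102 MB remain.
4 memory blocks × 128 MB = 512 MB; used 401 MB; unused 111 MB.

111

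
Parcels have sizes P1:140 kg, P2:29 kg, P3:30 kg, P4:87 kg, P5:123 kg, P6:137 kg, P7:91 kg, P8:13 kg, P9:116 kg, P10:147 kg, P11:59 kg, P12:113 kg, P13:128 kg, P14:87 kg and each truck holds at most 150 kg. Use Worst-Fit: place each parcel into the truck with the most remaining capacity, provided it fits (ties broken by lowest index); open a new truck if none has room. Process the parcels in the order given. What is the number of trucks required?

10

Put P1 (140 kg) in truck 1; 10 kg remain.
Put P2 (29 kg) in truck 2; 121 kg remain.
Put P3 (30 kg) in truck 2; 91 kg remain.
Put P4 (87 kg) in truck 2; 4 kg remain.
Put P5 (123 kg) in truck 3; 27 kg remain.
Put P6 (137 kg) in truck 4; 13 kg remain.
Put P7 (91 kg) in truck 5; 59 kg remain.
Put P8 (13 kg) in truck 5; 46 kg remain.
Put P9 (116 kg) in truck 6; 34 kg remain.
Put P10 (147 kg) in truck 7; 3 kg remain.
Put P11 (59 kg) in truck 8; 91 kg remain.
Put P12 (113 kg) in truck 9; 37 kg remain.
Put P13 (128 kg) in truck 10; 22 kg remain.
Put P14 (87 kg) in truck 8; 4 kg remain.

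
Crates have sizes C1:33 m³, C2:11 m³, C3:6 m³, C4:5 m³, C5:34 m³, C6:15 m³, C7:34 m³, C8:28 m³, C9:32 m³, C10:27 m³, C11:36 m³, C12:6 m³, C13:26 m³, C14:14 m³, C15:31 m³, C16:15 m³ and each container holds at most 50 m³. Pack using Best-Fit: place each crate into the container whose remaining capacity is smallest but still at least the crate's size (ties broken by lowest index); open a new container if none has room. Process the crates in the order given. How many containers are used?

container 1: place C1 (33 m³), 17 m³ left
container 1: place C2 (11 m³), 6 m³ left
container 1: place C3 (6 m³), 0 m³ left
container 2: place C4 (5 m³), 45 m³ left
container 2: place C5 (34 m³), 11 m³ left
container 3: place C6 (15 m³), 35 m³ left
container 3: place C7 (34 m³), 1 m³ left
container 4: place C8 (28 m³), 22 m³ left
container 5: place C9 (32 m³), 18 m³ left
container 6: place C10 (27 m³), 23 m³ left
container 7: place C11 (36 m³), 14 m³ left
container 2: place C12 (6 m³), 5 m³ left
container 8: place C13 (26 m³), 24 m³ left
container 7: place C14 (14 m³), 0 m³ left
container 9: place C15 (31 m³), 19 m³ left
container 5: place C16 (15 m³), 3 m³ left

9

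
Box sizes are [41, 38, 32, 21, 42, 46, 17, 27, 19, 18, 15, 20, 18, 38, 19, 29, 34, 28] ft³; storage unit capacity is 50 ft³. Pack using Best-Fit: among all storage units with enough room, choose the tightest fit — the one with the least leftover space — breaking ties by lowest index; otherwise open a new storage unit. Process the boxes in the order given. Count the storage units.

13 storage units

storage unit 1: place 41 ft³, 9 ft³ left
storage unit 2: place 38 ft³, 12 ft³ left
storage unit 3: place 32 ft³, 18 ft³ left
storage unit 4: place 21 ft³, 29 ft³ left
storage unit 5: place 42 ft³, 8 ft³ left
storage unit 6: place 46 ft³, 4 ft³ left
storage unit 3: place 17 ft³, 1 ft³ left
storage unit 4: place 27 ft³, 2 ft³ left
storage unit 7: place 19 ft³, 31 ft³ left
storage unit 7: place 18 ft³, 13 ft³ left
storage unit 8: place 15 ft³, 35 ft³ left
storage unit 8: place 20 ft³, 15 ft³ left
storage unit 9: place 18 ft³, 32 ft³ left
storage unit 10: place 38 ft³, 12 ft³ left
storage unit 9: place 19 ft³, 13 ft³ left
storage unit 11: place 29 ft³, 21 ft³ left
storage unit 12: place 34 ft³, 16 ft³ left
storage unit 13: place 28 ft³, 22 ft³ left
Final storage units: [41] [38] [32,17] [21,27] [42] [46] [19,18] [15,20] [18,19] [38] [29] [34] [28].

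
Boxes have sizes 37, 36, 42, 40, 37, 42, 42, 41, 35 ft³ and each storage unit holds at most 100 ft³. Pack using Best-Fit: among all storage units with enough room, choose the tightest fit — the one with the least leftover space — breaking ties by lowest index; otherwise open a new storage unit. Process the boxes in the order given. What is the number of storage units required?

5

Put 37 ft³ in storage unit 1; 63 ft³ remain.
Put 36 ft³ in storage unit 1; 27 ft³ remain.
Put 42 ft³ in storage unit 2; 58 ft³ remain.
Put 40 ft³ in storage unit 2; 18 ft³ remain.
Put 37 ft³ in storage unit 3; 63 ft³ remain.
Put 42 ft³ in storage unit 3; 21 ft³ remain.
Put 42 ft³ in storage unit 4; 58 ft³ remain.
Put 41 ft³ in storage unit 4; 17 ft³ remain.
Put 35 ft³ in storage unit 5; 65 ft³ remain.
Final storage units: [37,36] [42,40] [37,42] [42,41] [35].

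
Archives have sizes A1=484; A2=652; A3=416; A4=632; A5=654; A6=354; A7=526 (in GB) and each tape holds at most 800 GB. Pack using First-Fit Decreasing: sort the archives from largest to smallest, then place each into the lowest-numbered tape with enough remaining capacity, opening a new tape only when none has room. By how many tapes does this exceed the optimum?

First-Fit Decreasing: [654] [652] [632] [526] [484] [416,354] → 6 tapes.
6 archives exceed 400 GB (half the capacity), and no two of those can share a tape, so at least 6 tapes are needed.
So 6 is already optimal.

0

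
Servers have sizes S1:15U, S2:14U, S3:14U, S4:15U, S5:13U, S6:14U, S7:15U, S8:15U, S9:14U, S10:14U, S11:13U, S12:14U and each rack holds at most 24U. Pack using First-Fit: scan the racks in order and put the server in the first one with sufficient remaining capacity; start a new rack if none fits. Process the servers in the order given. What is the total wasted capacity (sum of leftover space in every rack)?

118

rack 1: place S1 (15U), 9U left
rack 2: place S2 (14U), 10U left
rack 3: place S3 (14U), 10U left
rack 4: place S4 (15U), 9U left
rack 5: place S5 (13U), 11U left
rack 6: place S6 (14U), 10U left
rack 7: place S7 (15U), 9U left
rack 8: place S8 (15U), 9U left
rack 9: place S9 (14U), 10U left
rack 10: place S10 (14U), 10U left
rack 11: place S11 (13U), 11U left
rack 12: place S12 (14U), 10U left
12 racks × 24U = 288U; used 170U; unused 118U.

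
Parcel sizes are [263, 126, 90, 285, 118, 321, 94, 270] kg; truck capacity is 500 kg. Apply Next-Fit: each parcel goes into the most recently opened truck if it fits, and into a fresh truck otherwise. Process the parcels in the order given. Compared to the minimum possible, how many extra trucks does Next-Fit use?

0

Next-Fit: [263,126,90] [285,118] [321,94] [270] → 4 trucks.
Total size 1567 kg; any packing needs at least ⌈1567/500⌉ = 4 trucks.
So 4 is already optimal.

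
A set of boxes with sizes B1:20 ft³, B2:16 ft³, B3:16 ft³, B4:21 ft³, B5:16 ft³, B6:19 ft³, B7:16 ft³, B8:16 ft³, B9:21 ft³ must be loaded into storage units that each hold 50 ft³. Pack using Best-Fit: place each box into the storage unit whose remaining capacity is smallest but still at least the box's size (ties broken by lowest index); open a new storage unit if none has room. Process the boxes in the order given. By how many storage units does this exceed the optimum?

Best-Fit: [20,16] [16,21] [16,19] [16,16] [21] → 5 storage units.
Total size 161 ft³; any packing needs at least ⌈161/50⌉ = 4 storage units.
An optimal packing achieves that bound: [21,21] [20,19] [16,16,16] [16,16] → 4 storage units.
Excess: 5 − 4 = 1.

1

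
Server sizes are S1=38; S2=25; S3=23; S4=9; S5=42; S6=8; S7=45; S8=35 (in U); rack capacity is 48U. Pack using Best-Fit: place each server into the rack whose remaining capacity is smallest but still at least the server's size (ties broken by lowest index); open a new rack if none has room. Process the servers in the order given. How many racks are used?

rack 1: place S1 (38U), 10U left
rack 2: place S2 (25U), 23U left
rack 2: place S3 (23U), 0U left
rack 1: place S4 (9U), 1U left
rack 3: place S5 (42U), 6U left
rack 4: place S6 (8U), 40U left
rack 5: place S7 (45U), 3U left
rack 4: place S8 (35U), 5U left
Final racks: [38,9] [25,23] [42] [8,35] [45].

5 racks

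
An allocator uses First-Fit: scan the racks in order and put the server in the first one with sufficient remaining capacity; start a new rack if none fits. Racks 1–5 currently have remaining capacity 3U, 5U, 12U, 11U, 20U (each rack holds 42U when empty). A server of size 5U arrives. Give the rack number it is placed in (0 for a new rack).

2

Racks with room: rack 2 (5U), rack 3 (12U), rack 4 (11U), rack 5 (20U).
The first with room is rack 2.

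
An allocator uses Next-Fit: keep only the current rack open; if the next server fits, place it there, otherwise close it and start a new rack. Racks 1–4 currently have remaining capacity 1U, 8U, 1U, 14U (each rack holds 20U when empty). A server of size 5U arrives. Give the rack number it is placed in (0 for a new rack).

Next-Fit only looks at rack 4, which has 14U free.
5U fits there.

4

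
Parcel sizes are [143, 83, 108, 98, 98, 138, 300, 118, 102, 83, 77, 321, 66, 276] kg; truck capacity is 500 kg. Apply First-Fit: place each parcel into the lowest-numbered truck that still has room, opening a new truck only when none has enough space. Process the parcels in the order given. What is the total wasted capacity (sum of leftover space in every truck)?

Put 143 kg in truck 1; 357 kg remain.
Put 83 kg in truck 1; 274 kg remain.
Put 108 kg in truck 1; 166 kg remain.
Put 98 kg in truck 1; 68 kg remain.
Put 98 kg in truck 2; 402 kg remain.
Put 138 kg in truck 2; 264 kg remain.
Put 300 kg in truck 3; 200 kg remain.
Put 118 kg in truck 2; 146 kg remain.
Put 102 kg in truck 2; 44 kg remain.
Put 83 kg in truck 3; 117 kg remain.
Put 77 kg in truck 3; 40 kg remain.
Put 321 kg in truck 4; 179 kg remain.
Put 66 kg in truck 1; 2 kg remain.
Put 276 kg in truck 5; 224 kg remain.
5 trucks × 500 kg = 2500 kg; used 2011 kg; unused 489 kg.

489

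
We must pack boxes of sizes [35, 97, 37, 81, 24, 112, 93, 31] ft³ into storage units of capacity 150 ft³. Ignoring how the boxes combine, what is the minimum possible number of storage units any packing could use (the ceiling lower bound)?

4

Total size = 35 + 97 + 37 + 81 + 24 + 112 + 93 + 31 = 510 ft³.
⌈510 / 150⌉ = 4.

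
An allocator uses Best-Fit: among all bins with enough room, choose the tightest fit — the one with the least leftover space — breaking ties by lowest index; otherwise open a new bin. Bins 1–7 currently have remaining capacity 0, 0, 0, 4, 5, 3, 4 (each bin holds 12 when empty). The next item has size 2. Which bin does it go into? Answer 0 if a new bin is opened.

Bins with room: bin 4 (4), bin 5 (5), bin 6 (3), bin 7 (4).
Tightest fit is bin 6 with 3 free.

6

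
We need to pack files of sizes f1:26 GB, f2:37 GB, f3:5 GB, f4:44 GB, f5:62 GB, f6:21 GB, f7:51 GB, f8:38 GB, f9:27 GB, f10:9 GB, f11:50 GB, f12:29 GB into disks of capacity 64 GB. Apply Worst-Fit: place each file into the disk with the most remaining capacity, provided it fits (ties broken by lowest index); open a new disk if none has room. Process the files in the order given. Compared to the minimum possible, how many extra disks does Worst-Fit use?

1

Worst-Fit: [26,37] [5,44] [62] [21,38] [51] [27,9] [50] [29] → 8 disks.
Total size 399 GB; any packing needs at least ⌈399/64⌉ = 7 disks.
An optimal packing achieves that bound: [62] [51,9] [50,5] [44] [38,26] [37,27] [29,21] → 7 disks.
Excess: 8 − 7 = 1.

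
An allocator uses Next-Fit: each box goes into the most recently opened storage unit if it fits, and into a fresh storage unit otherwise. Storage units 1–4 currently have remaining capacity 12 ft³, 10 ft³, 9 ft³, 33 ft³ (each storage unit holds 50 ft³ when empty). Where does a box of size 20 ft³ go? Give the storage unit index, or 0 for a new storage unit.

Next-Fit only looks at storage unit 4, which has 33 ft³ free.
20 ft³ fits there.

4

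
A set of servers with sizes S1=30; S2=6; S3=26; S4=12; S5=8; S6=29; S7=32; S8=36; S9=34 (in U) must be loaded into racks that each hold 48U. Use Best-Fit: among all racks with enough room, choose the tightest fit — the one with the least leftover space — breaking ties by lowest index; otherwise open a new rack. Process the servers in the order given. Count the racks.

S1 (30U) → rack 1 (remaining 18U)
S2 (6U) → rack 1 (remaining 12U)
S3 (26U) → rack 2 (remaining 22U)
S4 (12U) → rack 1 (remaining 0U)
S5 (8U) → rack 2 (remaining 14U)
S6 (29U) → rack 3 (remaining 19U)
S7 (32U) → rack 4 (remaining 16U)
S8 (36U) → rack 5 (remaining 12U)
S9 (34U) → rack 6 (remaining 14U)

6 racks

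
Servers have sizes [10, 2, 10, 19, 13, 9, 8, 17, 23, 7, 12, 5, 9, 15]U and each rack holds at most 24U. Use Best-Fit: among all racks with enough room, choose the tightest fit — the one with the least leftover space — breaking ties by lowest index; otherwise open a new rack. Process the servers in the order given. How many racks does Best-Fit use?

Put 10U in rack 1; 14U remain.
Put 2U in rack 1; 12U remain.
Put 10U in rack 1; 2U remain.
Put 19U in rack 2; 5U remain.
Put 13U in rack 3; 11U remain.
Put 9U in rack 3; 2U remain.
Put 8U in rack 4; 16U remain.
Put 17U in rack 5; 7U remain.
Put 23U in rack 6; 1U remain.
Put 7U in rack 5; 0U remain.
Put 12U in rack 4; 4U remain.
Put 5U in rack 2; 0U remain.
Put 9U in rack 7; 15U remain.
Put 15U in rack 7; 0U remain.
Final racks: [10,2,10] [19,5] [13,9] [8,12] [17,7] [23] [9,15].

7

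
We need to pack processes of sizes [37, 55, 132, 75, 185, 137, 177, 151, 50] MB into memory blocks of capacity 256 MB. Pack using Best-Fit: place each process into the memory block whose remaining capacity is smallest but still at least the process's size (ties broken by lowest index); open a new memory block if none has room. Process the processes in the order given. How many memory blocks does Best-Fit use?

Put 37 MB in memory block 1; 219 MB remain.
Put 55 MB in memory block 1; 164 MB remain.
Put 132 MB in memory block 1; 32 MB remain.
Put 75 MB in memory block 2; 181 MB remain.
Put 185 MB in memory block 3; 71 MB remain.
Put 137 MB in memory block 2; 44 MB remain.
Put 177 MB in memory block 4; 79 MB remain.
Put 151 MB in memory block 5; 105 MB remain.
Put 50 MB in memory block 3; 21 MB remain.
Final memory blocks: [37,55,132] [75,137] [185,50] [177] [151].

5 memory blocks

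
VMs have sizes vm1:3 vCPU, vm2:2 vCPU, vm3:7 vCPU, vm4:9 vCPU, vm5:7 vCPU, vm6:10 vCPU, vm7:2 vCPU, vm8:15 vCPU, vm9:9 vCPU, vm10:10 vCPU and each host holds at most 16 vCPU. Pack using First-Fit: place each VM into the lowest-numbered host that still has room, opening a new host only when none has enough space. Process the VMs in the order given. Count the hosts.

6

host 1: place vm1 (3 vCPU), 13 vCPU left
host 1: place vm2 (2 vCPU), 11 vCPU left
host 1: place vm3 (7 vCPU), 4 vCPU left
host 2: place vm4 (9 vCPU), 7 vCPU left
host 2: place vm5 (7 vCPU), 0 vCPU left
host 3: place vm6 (10 vCPU), 6 vCPU left
host 1: place vm7 (2 vCPU), 2 vCPU left
host 4: place vm8 (15 vCPU), 1 vCPU left
host 5: place vm9 (9 vCPU), 7 vCPU left
host 6: place vm10 (10 vCPU), 6 vCPU left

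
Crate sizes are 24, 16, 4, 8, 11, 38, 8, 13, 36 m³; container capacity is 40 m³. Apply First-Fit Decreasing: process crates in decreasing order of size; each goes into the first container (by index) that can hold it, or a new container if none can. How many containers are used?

Sorted descending: 38, 36, 24, 16, 13, 11, 8, 8, 4.
38 m³ → container 1 (remaining 2 m³)
36 m³ → container 2 (remaining 4 m³)
24 m³ → container 3 (remaining 16 m³)
16 m³ → container 3 (remaining 0 m³)
13 m³ → container 4 (remaining 27 m³)
11 m³ → container 4 (remaining 16 m³)
8 m³ → container 4 (remaining 8 m³)
8 m³ → container 4 (remaining 0 m³)
4 m³ → container 2 (remaining 0 m³)

4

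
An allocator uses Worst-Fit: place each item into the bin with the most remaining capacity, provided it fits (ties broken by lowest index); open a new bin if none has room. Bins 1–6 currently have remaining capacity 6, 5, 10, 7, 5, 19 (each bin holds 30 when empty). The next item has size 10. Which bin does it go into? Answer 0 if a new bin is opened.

Bins with room: bin 3 (10), bin 6 (19).
Most room is bin 6 with 19 free.

6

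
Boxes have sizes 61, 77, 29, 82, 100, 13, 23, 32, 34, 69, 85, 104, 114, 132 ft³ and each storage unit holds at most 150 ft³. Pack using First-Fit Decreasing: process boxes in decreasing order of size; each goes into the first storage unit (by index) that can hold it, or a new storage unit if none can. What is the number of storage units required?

Sorted descending: 132, 114, 104, 100, 85, 82, 77, 69, 61, 34, 32, 29, 23, 13.
storage unit 1: place 132 ft³, 18 ft³ left
storage unit 2: place 114 ft³, 36 ft³ left
storage unit 3: place 104 ft³, 46 ft³ left
storage unit 4: place 100 ft³, 50 ft³ left
storage unit 5: place 85 ft³, 65 ft³ left
storage unit 6: place 82 ft³, 68 ft³ left
storage unit 7: place 77 ft³, 73 ft³ left
storage unit 7: place 69 ft³, 4 ft³ left
storage unit 5: place 61 ft³, 4 ft³ left
storage unit 2: place 34 ft³, 2 ft³ left
storage unit 3: place 32 ft³, 14 ft³ left
storage unit 4: place 29 ft³, 21 ft³ left
storage unit 6: place 23 ft³, 45 ft³ left
storage unit 1: place 13 ft³, 5 ft³ left
Final storage units: [132,13] [114,34] [104,32] [100,29] [85,61] [82,23] [77,69].

7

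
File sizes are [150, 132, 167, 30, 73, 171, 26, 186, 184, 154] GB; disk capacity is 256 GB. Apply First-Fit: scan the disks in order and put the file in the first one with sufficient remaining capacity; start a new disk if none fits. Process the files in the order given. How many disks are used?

Put 150 GB in disk 1; 106 GB remain.
Put 132 GB in disk 2; 124 GB remain.
Put 167 GB in disk 3; 89 GB remain.
Put 30 GB in disk 1; 76 GB remain.
Put 73 GB in disk 1; 3 GB remain.
Put 171 GB in disk 4; 85 GB remain.
Put 26 GB in disk 2; 98 GB remain.
Put 186 GB in disk 5; 70 GB remain.
Put 184 GB in disk 6; 72 GB remain.
Put 154 GB in disk 7; 102 GB remain.

7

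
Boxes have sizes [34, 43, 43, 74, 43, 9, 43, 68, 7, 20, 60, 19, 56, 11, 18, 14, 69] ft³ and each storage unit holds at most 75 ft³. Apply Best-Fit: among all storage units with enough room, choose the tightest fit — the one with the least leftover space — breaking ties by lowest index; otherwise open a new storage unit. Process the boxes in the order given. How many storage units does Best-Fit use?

10

34 ft³ → storage unit 1 (remaining 41 ft³)
43 ft³ → storage unit 2 (remaining 32 ft³)
43 ft³ → storage unit 3 (remaining 32 ft³)
74 ft³ → storage unit 4 (remaining 1 ft³)
43 ft³ → storage unit 5 (remaining 32 ft³)
9 ft³ → storage unit 2 (remaining 23 ft³)
43 ft³ → storage unit 6 (remaining 32 ft³)
68 ft³ → storage unit 7 (remaining 7 ft³)
7 ft³ → storage unit 7 (remaining 0 ft³)
20 ft³ → storage unit 2 (remaining 3 ft³)
60 ft³ → storage unit 8 (remaining 15 ft³)
19 ft³ → storage unit 3 (remaining 13 ft³)
56 ft³ → storage unit 9 (remaining 19 ft³)
11 ft³ → storage unit 3 (remaining 2 ft³)
18 ft³ → storage unit 9 (remaining 1 ft³)
14 ft³ → storage unit 8 (remaining 1 ft³)
69 ft³ → storage unit 10 (remaining 6 ft³)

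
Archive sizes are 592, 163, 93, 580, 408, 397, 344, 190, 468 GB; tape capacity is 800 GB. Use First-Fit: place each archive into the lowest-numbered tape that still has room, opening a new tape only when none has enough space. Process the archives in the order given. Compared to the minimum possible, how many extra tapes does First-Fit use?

0

First-Fit: [592,163] [93,580] [408,344] [397,190] [468] → 5 tapes.
Total size 3235 GB; any packing needs at least ⌈3235/800⌉ = 5 tapes.
So 5 is already optimal.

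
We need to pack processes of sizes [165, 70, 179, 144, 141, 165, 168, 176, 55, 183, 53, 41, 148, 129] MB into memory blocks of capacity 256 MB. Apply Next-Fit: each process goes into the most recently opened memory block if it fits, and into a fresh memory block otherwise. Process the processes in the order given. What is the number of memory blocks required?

10

memory block 1: place 165 MB, 91 MB left
memory block 1: place 70 MB, 21 MB left
memory block 2: place 179 MB, 77 MB left
memory block 3: place 144 MB, 112 MB left
memory block 4: place 141 MB, 115 MB left
memory block 5: place 165 MB, 91 MB left
memory block 6: place 168 MB, 88 MB left
memory block 7: place 176 MB, 80 MB left
memory block 7: place 55 MB, 25 MB left
memory block 8: place 183 MB, 73 MB left
memory block 8: place 53 MB, 20 MB left
memory block 9: place 41 MB, 215 MB left
memory block 9: place 148 MB, 67 MB left
memory block 10: place 129 MB, 127 MB left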